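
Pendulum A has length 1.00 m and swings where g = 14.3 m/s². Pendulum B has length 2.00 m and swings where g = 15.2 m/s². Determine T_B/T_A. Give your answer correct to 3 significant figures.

1.37

T = 2π√(L/g), so T_B/T_A = √((L_B/g_B)/(L_A/g_A)) = √((2.00/15.2)/(1.00/14.3)) = 1.37.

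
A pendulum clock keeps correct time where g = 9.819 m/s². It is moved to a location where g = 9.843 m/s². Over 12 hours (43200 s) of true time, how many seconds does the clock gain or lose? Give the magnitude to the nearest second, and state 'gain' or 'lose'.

The clock's period scales as T ∝ 1/√g, so T'/T = √(9.819/9.843) = 0.998780.
In 43200 s of true time the clock registers 43200/0.998780 = 43252.8 s, so it gains 53 s.

gain 53 s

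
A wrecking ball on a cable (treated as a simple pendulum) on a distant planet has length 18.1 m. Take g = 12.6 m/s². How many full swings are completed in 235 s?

T = 2π√(L/g) = 2π√(18.1/12.6) = 7.531 s.
Number of complete oscillations = ⌊235/7.531⌋ = ⌊31.21⌋ = 31.

31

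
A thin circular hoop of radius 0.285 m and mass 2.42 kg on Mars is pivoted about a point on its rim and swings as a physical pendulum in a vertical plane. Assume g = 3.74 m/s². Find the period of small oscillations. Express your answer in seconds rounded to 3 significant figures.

I_cm = mr² = 0.1966 kg·m². The pivot is at distance d = 0.285 m from the centre of mass.
By the parallel-axis theorem, I = I_cm + md² = 0.1966 + 0.1966 = 0.3931 kg·m².
T = 2π√(I/(mgd)) = 2π√(0.3931/(2.42 × 3.74 × 0.285)) = 2.45 s.

2.45 s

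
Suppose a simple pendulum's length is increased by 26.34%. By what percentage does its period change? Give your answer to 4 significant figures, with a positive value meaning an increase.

T ∝ √L, so T'/T = √(1.2634) = 1.1240.
Percentage change in T = (1.1240 − 1) × 100% = 12.40%.

12.40%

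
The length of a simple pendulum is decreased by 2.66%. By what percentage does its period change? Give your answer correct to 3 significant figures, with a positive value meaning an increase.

-1.34%

T ∝ √L, so T'/T = √(0.9734) = 0.9866.
Percentage change in T = (0.9866 − 1) × 100% = -1.34%.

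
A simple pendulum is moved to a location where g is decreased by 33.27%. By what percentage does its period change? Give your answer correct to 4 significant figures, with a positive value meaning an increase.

T ∝ 1/√g, so T'/T = 1/√(0.66730) = 1.2242.
Percentage change in T = (1.2242 − 1) × 100% = 22.42%.

22.42%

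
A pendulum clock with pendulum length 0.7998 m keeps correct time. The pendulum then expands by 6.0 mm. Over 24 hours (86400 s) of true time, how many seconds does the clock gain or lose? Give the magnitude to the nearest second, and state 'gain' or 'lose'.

lose 322 s

T ∝ √L, so T'/T = √(0.80580/0.7998) = 1.00374.
In 86400 s of true time the clock registers 86400/1.00374 = 86077.7 s, so it loses 322 s.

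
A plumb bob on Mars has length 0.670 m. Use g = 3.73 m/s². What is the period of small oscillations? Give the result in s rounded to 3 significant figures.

T = 2π√(L/g) = 2π√(0.670/3.73) = 2π × 0.4238 = 2.66 s.

2.66 s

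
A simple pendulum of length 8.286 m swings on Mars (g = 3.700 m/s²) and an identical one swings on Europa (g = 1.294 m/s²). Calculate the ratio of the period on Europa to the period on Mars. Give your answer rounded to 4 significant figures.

T ∝ 1/√g, so T₂/T₁ = √(g₁/g₂) = √(3.700/1.294) = 1.691.

1.691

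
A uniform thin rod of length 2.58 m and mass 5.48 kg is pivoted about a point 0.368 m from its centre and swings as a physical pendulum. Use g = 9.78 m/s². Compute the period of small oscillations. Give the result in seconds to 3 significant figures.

For a physical pendulum T = 2π√(I/(mgd)), with d = 0.3680 m from pivot to centre of mass.
I_cm = mL²/12 = 5.48 × 2.58²/12 = 3.040 kg·m²; I = I_cm + md² = 3.040 + 5.48 × 0.3680² = 3.782 kg·m².
T = 2π√(3.782/(5.48 × 9.78 × 0.3680)) = 2.75 s.

2.75 s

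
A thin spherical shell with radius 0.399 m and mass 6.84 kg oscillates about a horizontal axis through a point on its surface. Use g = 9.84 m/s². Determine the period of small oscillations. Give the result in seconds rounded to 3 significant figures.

I_cm = (2/3)mr² = 0.7260 kg·m². The pivot is at distance d = 0.399 m from the centre of mass.
By the parallel-axis theorem, I = I_cm + md² = 0.7260 + 1.089 = 1.815 kg·m².
T = 2π√(I/(mgd)) = 2π√(1.815/(6.84 × 9.84 × 0.399)) = 1.63 s.

1.63 s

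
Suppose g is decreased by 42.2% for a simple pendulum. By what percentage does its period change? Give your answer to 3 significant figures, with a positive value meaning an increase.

31.5%

T ∝ 1/√g, so T'/T = 1/√(0.5780) = 1.315.
Percentage change in T = (1.315 − 1) × 100% = 31.5%.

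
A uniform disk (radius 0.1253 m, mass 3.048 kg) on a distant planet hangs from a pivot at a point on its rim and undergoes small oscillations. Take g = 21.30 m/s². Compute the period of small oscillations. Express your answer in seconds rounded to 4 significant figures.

I_cm = ½mr² = 0.023927 kg·m². The pivot is at distance d = 0.1253 m from the centre of mass.
By the parallel-axis theorem, I = I_cm + md² = 0.023927 + 0.047854 = 0.071781 kg·m².
T = 2π√(I/(mgd)) = 2π√(0.071781/(3.048 × 21.30 × 0.1253)) = 0.5902 s.

0.5902 s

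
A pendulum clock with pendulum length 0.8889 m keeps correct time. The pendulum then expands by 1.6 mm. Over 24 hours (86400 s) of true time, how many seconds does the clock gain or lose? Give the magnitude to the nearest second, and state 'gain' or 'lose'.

lose 78 s

T ∝ √L, so T'/T = √(0.89050/0.8889) = 1.00090.
In 86400 s of true time the clock registers 86400/1.00090 = 86322.3 s, so it loses 78 s.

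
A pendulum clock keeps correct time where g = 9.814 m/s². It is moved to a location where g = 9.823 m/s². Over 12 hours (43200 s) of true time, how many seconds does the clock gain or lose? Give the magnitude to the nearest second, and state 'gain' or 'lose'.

The clock's period scales as T ∝ 1/√g, so T'/T = √(9.814/9.823) = 0.999542.
In 43200 s of true time the clock registers 43200/0.999542 = 43219.8 s, so it gains 20 s.

gain 20 s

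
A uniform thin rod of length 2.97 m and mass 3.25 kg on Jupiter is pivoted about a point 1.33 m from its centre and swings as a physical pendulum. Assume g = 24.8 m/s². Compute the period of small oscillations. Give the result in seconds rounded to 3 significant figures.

1.73 s

For a physical pendulum T = 2π√(I/(mgd)), with d = 1.330 m from pivot to centre of mass.
I_cm = mL²/12 = 3.25 × 2.97²/12 = 2.389 kg·m²; I = I_cm + md² = 2.389 + 3.25 × 1.330² = 8.138 kg·m².
T = 2π√(8.138/(3.25 × 24.8 × 1.330)) = 1.73 s.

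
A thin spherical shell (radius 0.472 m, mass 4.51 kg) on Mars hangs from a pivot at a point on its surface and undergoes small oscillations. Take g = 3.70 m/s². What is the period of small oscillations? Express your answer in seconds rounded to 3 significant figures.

I_cm = (2/3)mr² = 0.6698 kg·m². The pivot is at distance d = 0.472 m from the centre of mass.
By the parallel-axis theorem, I = I_cm + md² = 0.6698 + 1.005 = 1.675 kg·m².
T = 2π√(I/(mgd)) = 2π√(1.675/(4.51 × 3.70 × 0.472)) = 2.90 s.

2.90 s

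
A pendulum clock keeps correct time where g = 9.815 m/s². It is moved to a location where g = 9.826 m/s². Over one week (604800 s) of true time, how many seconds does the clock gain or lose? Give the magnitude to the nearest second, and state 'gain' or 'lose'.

The clock's period scales as T ∝ 1/√g, so T'/T = √(9.815/9.826) = 0.999440.
In 604800 s of true time the clock registers 604800/0.999440 = 605138.8 s, so it gains 339 s.

gain 339 s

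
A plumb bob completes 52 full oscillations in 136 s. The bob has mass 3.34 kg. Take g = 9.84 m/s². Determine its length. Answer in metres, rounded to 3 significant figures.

T = 136/52 = 2.615 s.
From T = 2π√(L/g), L = gT²/(4π²) = 9.84 × 2.615²/(4π²) = 1.70 m.

1.70 m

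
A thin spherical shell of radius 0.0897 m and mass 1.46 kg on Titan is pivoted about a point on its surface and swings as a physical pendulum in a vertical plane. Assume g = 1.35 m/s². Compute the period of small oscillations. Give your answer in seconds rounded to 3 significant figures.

2.09 s

I_cm = (2/3)mr² = 0.007832 kg·m². The pivot is at distance d = 0.0897 m from the centre of mass.
By the parallel-axis theorem, I = I_cm + md² = 0.007832 + 0.01175 = 0.01958 kg·m².
T = 2π√(I/(mgd)) = 2π√(0.01958/(1.46 × 1.35 × 0.0897)) = 2.09 s.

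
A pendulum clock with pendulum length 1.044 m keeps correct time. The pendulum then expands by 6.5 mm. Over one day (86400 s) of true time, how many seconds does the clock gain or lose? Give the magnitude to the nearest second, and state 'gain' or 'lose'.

lose 268 s

T ∝ √L, so T'/T = √(1.05050/1.044) = 1.00311.
In 86400 s of true time the clock registers 86400/1.00311 = 86132.3 s, so it loses 268 s.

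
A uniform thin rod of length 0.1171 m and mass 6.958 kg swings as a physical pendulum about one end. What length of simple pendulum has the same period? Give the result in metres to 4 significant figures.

The equivalent simple-pendulum length is L_eq = I/(md), where I is about the pivot and d = 0.058550 m.
I_cm = (1/12)mL² = 0.0079509 kg·m², so I = I_cm + md² = 0.0079509 + 0.023853 = 0.031804 kg·m².
L_eq = 0.031804/(6.958 × 0.058550) = 0.07807 m.

0.07807 m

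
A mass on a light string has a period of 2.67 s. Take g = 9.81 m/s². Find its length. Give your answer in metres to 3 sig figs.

From T = 2π√(L/g), L = gT²/(4π²) = 9.81 × 2.670²/(4π²) = 1.77 m.

1.77 m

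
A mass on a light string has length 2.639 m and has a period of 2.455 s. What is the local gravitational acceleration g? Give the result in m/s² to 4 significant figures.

From T = 2π√(L/g), g = 4π²L/T² = 4π² × 2.639/2.4550² = 17.29 m/s².

17.29 m/s²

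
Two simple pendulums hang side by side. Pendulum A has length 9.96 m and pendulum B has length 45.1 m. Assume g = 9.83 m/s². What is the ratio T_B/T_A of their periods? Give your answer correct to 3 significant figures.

T ∝ √L, so T_B/T_A = √(L_B/L_A) = √(45.1/9.96) = 2.13.

2.13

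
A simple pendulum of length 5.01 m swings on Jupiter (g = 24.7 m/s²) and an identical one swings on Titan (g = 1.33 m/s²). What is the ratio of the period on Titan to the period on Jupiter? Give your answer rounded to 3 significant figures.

4.31

T ∝ 1/√g, so T₂/T₁ = √(g₁/g₂) = √(24.7/1.33) = 4.31.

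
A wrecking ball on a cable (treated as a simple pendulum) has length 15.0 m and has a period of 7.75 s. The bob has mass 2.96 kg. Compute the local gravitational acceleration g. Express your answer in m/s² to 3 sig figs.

9.86 m/s²

From T = 2π√(L/g), g = 4π²L/T² = 4π² × 15.0/7.750² = 9.86 m/s².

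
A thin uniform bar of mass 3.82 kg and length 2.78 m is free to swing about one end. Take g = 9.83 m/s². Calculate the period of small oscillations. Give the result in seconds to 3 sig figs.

2.73 s

For a physical pendulum T = 2π√(I/(mgd)), with d = 1.390 m from pivot to centre of mass.
I_cm = mL²/12 = 3.82 × 2.78²/12 = 2.460 kg·m²; I = I_cm + md² = 2.460 + 3.82 × 1.390² = 9.841 kg·m².
T = 2π√(9.841/(3.82 × 9.83 × 1.390)) = 2.73 s.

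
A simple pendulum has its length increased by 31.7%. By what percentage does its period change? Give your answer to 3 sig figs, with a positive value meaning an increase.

14.8%

T ∝ √L, so T'/T = √(1.317) = 1.148.
Percentage change in T = (1.148 − 1) × 100% = 14.8%.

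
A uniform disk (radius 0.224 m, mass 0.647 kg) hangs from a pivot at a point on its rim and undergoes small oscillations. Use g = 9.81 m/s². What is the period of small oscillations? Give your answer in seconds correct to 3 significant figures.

1.16 s

I_cm = ½mr² = 0.01623 kg·m². The pivot is at distance d = 0.224 m from the centre of mass.
By the parallel-axis theorem, I = I_cm + md² = 0.01623 + 0.03246 = 0.04870 kg·m².
T = 2π√(I/(mgd)) = 2π√(0.04870/(0.647 × 9.81 × 0.224)) = 1.16 s.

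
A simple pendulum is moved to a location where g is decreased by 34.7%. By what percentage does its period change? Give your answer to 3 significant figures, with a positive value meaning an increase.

23.7%

T ∝ 1/√g, so T'/T = 1/√(0.6530) = 1.237.
Percentage change in T = (1.237 − 1) × 100% = 23.7%.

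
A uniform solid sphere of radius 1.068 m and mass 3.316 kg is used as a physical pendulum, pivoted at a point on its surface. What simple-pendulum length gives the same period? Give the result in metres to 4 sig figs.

The equivalent simple-pendulum length is L_eq = I/(md), where I is about the pivot and d = 1.0680 m.
I_cm = (2/5)mR² = 1.5129 kg·m², so I = I_cm + md² = 1.5129 + 3.7823 = 5.2952 kg·m².
L_eq = 5.2952/(3.316 × 1.0680) = 1.495 m.

1.495 m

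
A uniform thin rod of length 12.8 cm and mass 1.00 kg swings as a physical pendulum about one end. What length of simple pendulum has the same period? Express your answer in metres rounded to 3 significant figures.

The equivalent simple-pendulum length is L_eq = I/(md), where I is about the pivot and d = 0.06400 m.
I_cm = (1/12)mL² = 0.001365 kg·m², so I = I_cm + md² = 0.001365 + 0.004096 = 0.005461 kg·m².
L_eq = 0.005461/(1.00 × 0.06400) = 0.0853 m.

0.0853 m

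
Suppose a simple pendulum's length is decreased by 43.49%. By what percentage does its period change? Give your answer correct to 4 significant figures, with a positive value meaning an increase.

T ∝ √L, so T'/T = √(0.56510) = 0.75173.
Percentage change in T = (0.75173 − 1) × 100% = -24.83%.

-24.83%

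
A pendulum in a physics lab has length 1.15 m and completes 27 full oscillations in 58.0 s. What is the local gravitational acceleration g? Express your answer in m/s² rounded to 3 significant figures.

9.84 m/s²

T = 58.0/27 = 2.148 s.
From T = 2π√(L/g), g = 4π²L/T² = 4π² × 1.15/2.148² = 9.84 m/s².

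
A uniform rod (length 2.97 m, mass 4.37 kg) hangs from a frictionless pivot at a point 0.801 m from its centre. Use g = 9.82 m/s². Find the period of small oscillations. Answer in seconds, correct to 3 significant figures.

2.63 s

For a physical pendulum T = 2π√(I/(mgd)), with d = 0.8010 m from pivot to centre of mass.
I_cm = mL²/12 = 4.37 × 2.97²/12 = 3.212 kg·m²; I = I_cm + md² = 3.212 + 4.37 × 0.8010² = 6.016 kg·m².
T = 2π√(6.016/(4.37 × 9.82 × 0.8010)) = 2.63 s.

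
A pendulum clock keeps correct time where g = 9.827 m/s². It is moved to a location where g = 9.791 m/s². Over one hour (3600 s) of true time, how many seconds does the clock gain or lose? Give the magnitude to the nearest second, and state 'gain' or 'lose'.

The clock's period scales as T ∝ 1/√g, so T'/T = √(9.827/9.791) = 1.00184.
In 3600 s of true time the clock registers 3600/1.00184 = 3593.4 s, so it loses 7 s.

lose 7 s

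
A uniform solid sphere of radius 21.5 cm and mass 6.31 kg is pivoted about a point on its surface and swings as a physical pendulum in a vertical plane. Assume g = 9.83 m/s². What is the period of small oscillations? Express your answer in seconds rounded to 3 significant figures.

I_cm = (2/5)mr² = 0.1167 kg·m². The pivot is at distance d = 0.215 m from the centre of mass.
By the parallel-axis theorem, I = I_cm + md² = 0.1167 + 0.2917 = 0.4084 kg·m².
T = 2π√(I/(mgd)) = 2π√(0.4084/(6.31 × 9.83 × 0.215)) = 1.10 s.

1.10 s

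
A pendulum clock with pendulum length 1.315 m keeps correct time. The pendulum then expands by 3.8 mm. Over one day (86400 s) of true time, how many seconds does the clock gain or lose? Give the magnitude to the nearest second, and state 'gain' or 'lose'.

lose 125 s

T ∝ √L, so T'/T = √(1.31880/1.315) = 1.00144.
In 86400 s of true time the clock registers 86400/1.00144 = 86275.4 s, so it loses 125 s.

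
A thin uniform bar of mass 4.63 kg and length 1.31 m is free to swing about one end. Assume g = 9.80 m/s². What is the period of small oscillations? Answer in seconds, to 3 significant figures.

For a physical pendulum T = 2π√(I/(mgd)), with d = 0.6550 m from pivot to centre of mass.
I_cm = mL²/12 = 4.63 × 1.31²/12 = 0.6621 kg·m²; I = I_cm + md² = 0.6621 + 4.63 × 0.6550² = 2.649 kg·m².
T = 2π√(2.649/(4.63 × 9.80 × 0.6550)) = 1.88 s.

1.88 s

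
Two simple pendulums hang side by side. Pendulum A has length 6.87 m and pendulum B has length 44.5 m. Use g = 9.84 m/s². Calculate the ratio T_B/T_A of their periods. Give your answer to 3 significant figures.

T ∝ √L, so T_B/T_A = √(L_B/L_A) = √(44.5/6.87) = 2.55.

2.55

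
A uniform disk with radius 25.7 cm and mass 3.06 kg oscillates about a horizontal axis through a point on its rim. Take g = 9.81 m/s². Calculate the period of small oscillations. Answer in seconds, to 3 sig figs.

I_cm = ½mr² = 0.1011 kg·m². The pivot is at distance d = 0.257 m from the centre of mass.
By the parallel-axis theorem, I = I_cm + md² = 0.1011 + 0.2021 = 0.3032 kg·m².
T = 2π√(I/(mgd)) = 2π√(0.3032/(3.06 × 9.81 × 0.257)) = 1.25 s.

1.25 s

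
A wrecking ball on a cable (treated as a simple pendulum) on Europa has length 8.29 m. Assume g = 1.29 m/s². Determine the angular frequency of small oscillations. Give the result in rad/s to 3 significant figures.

0.394 rad/s

ω = √(g/L) = √(1.29/8.29) = 0.394 rad/s.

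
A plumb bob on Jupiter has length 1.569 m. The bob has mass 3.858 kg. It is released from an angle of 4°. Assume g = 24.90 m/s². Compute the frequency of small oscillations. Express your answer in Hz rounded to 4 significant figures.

T = 2π√(L/g) = 2π√(1.569/24.90) = 1.5772 s, so f = 1/T = 0.6340 Hz.

0.6340 Hz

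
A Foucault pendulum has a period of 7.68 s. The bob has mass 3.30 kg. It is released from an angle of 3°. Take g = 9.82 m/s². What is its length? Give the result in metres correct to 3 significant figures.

From T = 2π√(L/g), L = gT²/(4π²) = 9.82 × 7.680²/(4π²) = 14.7 m.

14.7 m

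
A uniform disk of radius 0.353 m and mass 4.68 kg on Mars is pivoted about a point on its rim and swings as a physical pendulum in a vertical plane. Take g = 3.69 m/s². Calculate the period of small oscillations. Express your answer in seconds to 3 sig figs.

I_cm = ½mr² = 0.2916 kg·m². The pivot is at distance d = 0.353 m from the centre of mass.
By the parallel-axis theorem, I = I_cm + md² = 0.2916 + 0.5832 = 0.8748 kg·m².
T = 2π√(I/(mgd)) = 2π√(0.8748/(4.68 × 3.69 × 0.353)) = 2.38 s.

2.38 s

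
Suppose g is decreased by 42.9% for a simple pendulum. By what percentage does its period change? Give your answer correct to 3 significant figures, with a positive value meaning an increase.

T ∝ 1/√g, so T'/T = 1/√(0.5710) = 1.323.
Percentage change in T = (1.323 − 1) × 100% = 32.3%.

32.3%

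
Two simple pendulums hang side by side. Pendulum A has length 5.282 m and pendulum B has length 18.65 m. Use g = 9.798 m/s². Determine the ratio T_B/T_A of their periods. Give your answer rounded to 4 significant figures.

T ∝ √L, so T_B/T_A = √(L_B/L_A) = √(18.65/5.282) = 1.879.

1.879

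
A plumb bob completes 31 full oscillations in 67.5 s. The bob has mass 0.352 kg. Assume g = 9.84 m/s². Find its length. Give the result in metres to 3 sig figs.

T = 67.5/31 = 2.177 s.
From T = 2π√(L/g), L = gT²/(4π²) = 9.84 × 2.177²/(4π²) = 1.18 m.

1.18 m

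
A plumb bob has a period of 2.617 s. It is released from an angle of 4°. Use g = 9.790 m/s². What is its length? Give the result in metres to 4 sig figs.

From T = 2π√(L/g), L = gT²/(4π²) = 9.790 × 2.6170²/(4π²) = 1.698 m.

1.698 m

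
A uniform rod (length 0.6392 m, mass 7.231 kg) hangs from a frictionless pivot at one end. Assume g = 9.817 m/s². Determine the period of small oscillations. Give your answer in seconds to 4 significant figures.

For a physical pendulum T = 2π√(I/(mgd)), with d = 0.31960 m from pivot to centre of mass.
I_cm = mL²/12 = 7.231 × 0.6392²/12 = 0.24620 kg·m²; I = I_cm + md² = 0.24620 + 7.231 × 0.31960² = 0.98481 kg·m².
T = 2π√(0.98481/(7.231 × 9.817 × 0.31960)) = 1.309 s.

1.309 s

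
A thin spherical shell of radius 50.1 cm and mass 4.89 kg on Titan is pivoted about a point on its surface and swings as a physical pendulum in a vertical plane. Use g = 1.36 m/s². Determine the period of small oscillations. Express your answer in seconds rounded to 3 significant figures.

4.92 s

I_cm = (2/3)mr² = 0.8183 kg·m². The pivot is at distance d = 0.501 m from the centre of mass.
By the parallel-axis theorem, I = I_cm + md² = 0.8183 + 1.227 = 2.046 kg·m².
T = 2π√(I/(mgd)) = 2π√(2.046/(4.89 × 1.36 × 0.501)) = 4.92 s.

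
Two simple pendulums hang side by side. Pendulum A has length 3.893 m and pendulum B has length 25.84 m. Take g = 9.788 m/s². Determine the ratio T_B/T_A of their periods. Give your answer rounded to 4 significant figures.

2.576

T ∝ √L, so T_B/T_A = √(L_B/L_A) = √(25.84/3.893) = 2.576.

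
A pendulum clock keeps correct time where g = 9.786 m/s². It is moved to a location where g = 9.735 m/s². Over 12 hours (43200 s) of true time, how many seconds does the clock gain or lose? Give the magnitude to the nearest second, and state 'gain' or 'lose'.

lose 113 s

The clock's period scales as T ∝ 1/√g, so T'/T = √(9.786/9.735) = 1.00262.
In 43200 s of true time the clock registers 43200/1.00262 = 43087.3 s, so it loses 113 s.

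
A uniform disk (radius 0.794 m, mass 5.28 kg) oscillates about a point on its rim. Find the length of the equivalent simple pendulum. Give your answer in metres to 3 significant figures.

1.19 m

The equivalent simple-pendulum length is L_eq = I/(md), where I is about the pivot and d = 0.7940 m.
I_cm = ½mR² = 1.664 kg·m², so I = I_cm + md² = 1.664 + 3.329 = 4.993 kg·m².
L_eq = 4.993/(5.28 × 0.7940) = 1.19 m.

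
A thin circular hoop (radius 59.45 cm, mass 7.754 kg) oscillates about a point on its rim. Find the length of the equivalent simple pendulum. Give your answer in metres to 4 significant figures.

1.189 m

The equivalent simple-pendulum length is L_eq = I/(md), where I is about the pivot and d = 0.59450 m.
I_cm = mR² = 2.7405 kg·m², so I = I_cm + md² = 2.7405 + 2.7405 = 5.4810 kg·m².
L_eq = 5.4810/(7.754 × 0.59450) = 1.189 m.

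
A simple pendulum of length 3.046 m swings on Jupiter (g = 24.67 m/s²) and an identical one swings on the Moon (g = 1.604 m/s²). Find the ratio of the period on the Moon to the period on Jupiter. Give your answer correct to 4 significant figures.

T ∝ 1/√g, so T₂/T₁ = √(g₁/g₂) = √(24.67/1.604) = 3.922.

3.922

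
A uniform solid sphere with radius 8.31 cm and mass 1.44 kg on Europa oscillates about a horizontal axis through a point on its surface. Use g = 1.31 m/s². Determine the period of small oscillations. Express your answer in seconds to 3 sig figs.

1.87 s

I_cm = (2/5)mr² = 0.003978 kg·m². The pivot is at distance d = 0.0831 m from the centre of mass.
By the parallel-axis theorem, I = I_cm + md² = 0.003978 + 0.009944 = 0.01392 kg·m².
T = 2π√(I/(mgd)) = 2π√(0.01392/(1.44 × 1.31 × 0.0831)) = 1.87 s.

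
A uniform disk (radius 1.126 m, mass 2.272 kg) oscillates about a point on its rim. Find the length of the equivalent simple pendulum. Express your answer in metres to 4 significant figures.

1.689 m

The equivalent simple-pendulum length is L_eq = I/(md), where I is about the pivot and d = 1.1260 m.
I_cm = ½mR² = 1.4403 kg·m², so I = I_cm + md² = 1.4403 + 2.8806 = 4.3209 kg·m².
L_eq = 4.3209/(2.272 × 1.1260) = 1.689 m.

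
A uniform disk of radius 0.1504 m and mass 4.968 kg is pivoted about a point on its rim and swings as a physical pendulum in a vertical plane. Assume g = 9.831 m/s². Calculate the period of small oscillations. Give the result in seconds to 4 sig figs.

I_cm = ½mr² = 0.056188 kg·m². The pivot is at distance d = 0.1504 m from the centre of mass.
By the parallel-axis theorem, I = I_cm + md² = 0.056188 + 0.11238 = 0.16857 kg·m².
T = 2π√(I/(mgd)) = 2π√(0.16857/(4.968 × 9.831 × 0.1504)) = 0.9518 s.

0.9518 s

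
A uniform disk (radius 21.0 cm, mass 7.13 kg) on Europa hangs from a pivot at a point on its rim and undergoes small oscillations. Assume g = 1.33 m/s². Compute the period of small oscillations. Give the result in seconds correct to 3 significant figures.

3.06 s

I_cm = ½mr² = 0.1572 kg·m². The pivot is at distance d = 0.210 m from the centre of mass.
By the parallel-axis theorem, I = I_cm + md² = 0.1572 + 0.3144 = 0.4716 kg·m².
T = 2π√(I/(mgd)) = 2π√(0.4716/(7.13 × 1.33 × 0.210)) = 3.06 s.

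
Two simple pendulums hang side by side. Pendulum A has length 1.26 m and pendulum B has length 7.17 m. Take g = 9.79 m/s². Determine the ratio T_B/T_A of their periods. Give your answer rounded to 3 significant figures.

2.39

T ∝ √L, so T_B/T_A = √(L_B/L_A) = √(7.17/1.26) = 2.39.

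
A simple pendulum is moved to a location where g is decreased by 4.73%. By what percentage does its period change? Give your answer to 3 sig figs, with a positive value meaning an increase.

T ∝ 1/√g, so T'/T = 1/√(0.9527) = 1.025.
Percentage change in T = (1.025 − 1) × 100% = 2.45%.

2.45%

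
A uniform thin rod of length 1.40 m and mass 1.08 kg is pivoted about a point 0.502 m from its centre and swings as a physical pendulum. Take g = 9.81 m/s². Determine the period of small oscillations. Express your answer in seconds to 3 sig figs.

1.82 s

For a physical pendulum T = 2π√(I/(mgd)), with d = 0.5020 m from pivot to centre of mass.
I_cm = mL²/12 = 1.08 × 1.40²/12 = 0.1764 kg·m²; I = I_cm + md² = 0.1764 + 1.08 × 0.5020² = 0.4486 kg·m².
T = 2π√(0.4486/(1.08 × 9.81 × 0.5020)) = 1.82 s.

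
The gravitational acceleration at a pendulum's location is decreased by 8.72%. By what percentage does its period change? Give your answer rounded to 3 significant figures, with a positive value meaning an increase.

4.67%

T ∝ 1/√g, so T'/T = 1/√(0.9128) = 1.047.
Percentage change in T = (1.047 − 1) × 100% = 4.67%.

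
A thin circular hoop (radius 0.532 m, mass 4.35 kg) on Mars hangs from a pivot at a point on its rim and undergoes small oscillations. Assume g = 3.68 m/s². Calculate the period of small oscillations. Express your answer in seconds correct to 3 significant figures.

3.38 s

I_cm = mr² = 1.231 kg·m². The pivot is at distance d = 0.532 m from the centre of mass.
By the parallel-axis theorem, I = I_cm + md² = 1.231 + 1.231 = 2.462 kg·m².
T = 2π√(I/(mgd)) = 2π√(2.462/(4.35 × 3.68 × 0.532)) = 3.38 s.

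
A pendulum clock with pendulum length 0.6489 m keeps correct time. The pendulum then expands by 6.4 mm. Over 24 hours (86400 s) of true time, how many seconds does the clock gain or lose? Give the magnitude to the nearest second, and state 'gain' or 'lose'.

lose 423 s

T ∝ √L, so T'/T = √(0.65530/0.6489) = 1.00492.
In 86400 s of true time the clock registers 86400/1.00492 = 85977.1 s, so it loses 423 s.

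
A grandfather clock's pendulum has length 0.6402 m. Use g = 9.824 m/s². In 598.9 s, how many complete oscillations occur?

373

T = 2π√(L/g) = 2π√(0.6402/9.824) = 1.6040 s.
Number of complete oscillations = ⌊598.9/1.6040⌋ = ⌊373.39⌋ = 373.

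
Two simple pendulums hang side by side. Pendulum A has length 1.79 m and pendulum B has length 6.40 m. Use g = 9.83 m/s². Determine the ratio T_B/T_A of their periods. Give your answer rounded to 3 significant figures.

T ∝ √L, so T_B/T_A = √(L_B/L_A) = √(6.40/1.79) = 1.89.

1.89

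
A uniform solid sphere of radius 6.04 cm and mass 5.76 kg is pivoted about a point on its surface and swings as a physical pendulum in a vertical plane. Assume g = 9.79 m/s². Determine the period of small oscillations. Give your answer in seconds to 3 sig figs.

I_cm = (2/5)mr² = 0.008405 kg·m². The pivot is at distance d = 0.0604 m from the centre of mass.
By the parallel-axis theorem, I = I_cm + md² = 0.008405 + 0.02101 = 0.02942 kg·m².
T = 2π√(I/(mgd)) = 2π√(0.02942/(5.76 × 9.79 × 0.0604)) = 0.584 s.

0.584 s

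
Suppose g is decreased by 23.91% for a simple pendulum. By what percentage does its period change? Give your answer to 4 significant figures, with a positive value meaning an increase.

14.64%

T ∝ 1/√g, so T'/T = 1/√(0.76090) = 1.1464.
Percentage change in T = (1.1464 − 1) × 100% = 14.64%.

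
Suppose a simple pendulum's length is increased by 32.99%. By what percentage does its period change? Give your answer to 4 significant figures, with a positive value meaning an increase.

15.32%

T ∝ √L, so T'/T = √(1.3299) = 1.1532.
Percentage change in T = (1.1532 − 1) × 100% = 15.32%.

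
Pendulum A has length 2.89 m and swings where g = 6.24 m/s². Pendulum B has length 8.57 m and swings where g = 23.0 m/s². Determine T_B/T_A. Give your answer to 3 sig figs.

T = 2π√(L/g), so T_B/T_A = √((L_B/g_B)/(L_A/g_A)) = √((8.57/23.0)/(2.89/6.24)) = 0.897.

0.897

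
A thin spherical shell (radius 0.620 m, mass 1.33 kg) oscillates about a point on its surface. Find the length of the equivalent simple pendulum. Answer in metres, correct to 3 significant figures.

1.03 m

The equivalent simple-pendulum length is L_eq = I/(md), where I is about the pivot and d = 0.6200 m.
I_cm = (2/3)mR² = 0.3408 kg·m², so I = I_cm + md² = 0.3408 + 0.5113 = 0.8521 kg·m².
L_eq = 0.8521/(1.33 × 0.6200) = 1.03 m.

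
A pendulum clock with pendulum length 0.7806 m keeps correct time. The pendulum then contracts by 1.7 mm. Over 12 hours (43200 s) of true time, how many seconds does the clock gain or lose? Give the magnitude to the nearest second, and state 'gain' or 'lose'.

T ∝ √L, so T'/T = √(0.77890/0.7806) = 0.998911.
In 43200 s of true time the clock registers 43200/0.998911 = 43247.1 s, so it gains 47 s.

gain 47 s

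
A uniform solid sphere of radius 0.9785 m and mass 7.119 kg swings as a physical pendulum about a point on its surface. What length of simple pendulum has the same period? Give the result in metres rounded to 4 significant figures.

The equivalent simple-pendulum length is L_eq = I/(md), where I is about the pivot and d = 0.97850 m.
I_cm = (2/5)mR² = 2.7265 kg·m², so I = I_cm + md² = 2.7265 + 6.8162 = 9.5426 kg·m².
L_eq = 9.5426/(7.119 × 0.97850) = 1.370 m.

1.370 m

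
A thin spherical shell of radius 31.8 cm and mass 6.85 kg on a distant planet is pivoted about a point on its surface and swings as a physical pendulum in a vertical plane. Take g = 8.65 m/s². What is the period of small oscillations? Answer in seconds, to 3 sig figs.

I_cm = (2/3)mr² = 0.4618 kg·m². The pivot is at distance d = 0.318 m from the centre of mass.
By the parallel-axis theorem, I = I_cm + md² = 0.4618 + 0.6927 = 1.154 kg·m².
T = 2π√(I/(mgd)) = 2π√(1.154/(6.85 × 8.65 × 0.318)) = 1.56 s.

1.56 s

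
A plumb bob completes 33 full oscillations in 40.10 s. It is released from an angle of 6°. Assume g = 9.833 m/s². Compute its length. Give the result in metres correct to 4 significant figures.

0.3678 m

T = 40.10/33 = 1.2152 s.
From T = 2π√(L/g), L = gT²/(4π²) = 9.833 × 1.2152²/(4π²) = 0.3678 m.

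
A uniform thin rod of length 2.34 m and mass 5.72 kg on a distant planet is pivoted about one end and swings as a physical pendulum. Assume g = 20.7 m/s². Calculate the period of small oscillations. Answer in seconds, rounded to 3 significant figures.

1.72 s

For a physical pendulum T = 2π√(I/(mgd)), with d = 1.170 m from pivot to centre of mass.
I_cm = mL²/12 = 5.72 × 2.34²/12 = 2.610 kg·m²; I = I_cm + md² = 2.610 + 5.72 × 1.170² = 10.44 kg·m².
T = 2π√(10.44/(5.72 × 20.7 × 1.170)) = 1.72 s.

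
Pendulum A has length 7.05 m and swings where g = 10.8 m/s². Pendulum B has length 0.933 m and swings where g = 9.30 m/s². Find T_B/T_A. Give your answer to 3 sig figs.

0.392

T = 2π√(L/g), so T_B/T_A = √((L_B/g_B)/(L_A/g_A)) = √((0.933/9.30)/(7.05/10.8)) = 0.392.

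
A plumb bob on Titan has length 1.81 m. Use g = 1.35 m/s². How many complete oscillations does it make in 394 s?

54

T = 2π√(L/g) = 2π√(1.81/1.35) = 7.275 s.
Number of complete oscillations = ⌊394/7.275⌋ = ⌊54.16⌋ = 54.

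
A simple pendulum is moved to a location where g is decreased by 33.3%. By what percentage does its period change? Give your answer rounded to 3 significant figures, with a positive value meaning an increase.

T ∝ 1/√g, so T'/T = 1/√(0.6670) = 1.224.
Percentage change in T = (1.224 − 1) × 100% = 22.4%.

22.4%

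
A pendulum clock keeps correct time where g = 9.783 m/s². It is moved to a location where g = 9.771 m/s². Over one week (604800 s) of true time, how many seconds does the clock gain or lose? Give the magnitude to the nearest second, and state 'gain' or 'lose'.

The clock's period scales as T ∝ 1/√g, so T'/T = √(9.783/9.771) = 1.00061.
In 604800 s of true time the clock registers 604800/1.00061 = 604429.0 s, so it loses 371 s.

lose 371 s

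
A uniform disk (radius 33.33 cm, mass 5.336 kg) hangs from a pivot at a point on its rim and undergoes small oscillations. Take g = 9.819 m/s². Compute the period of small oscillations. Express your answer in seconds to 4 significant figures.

I_cm = ½mr² = 0.29639 kg·m². The pivot is at distance d = 0.3333 m from the centre of mass.
By the parallel-axis theorem, I = I_cm + md² = 0.29639 + 0.59277 = 0.88916 kg·m².
T = 2π√(I/(mgd)) = 2π√(0.88916/(5.336 × 9.819 × 0.3333)) = 1.418 s.

1.418 s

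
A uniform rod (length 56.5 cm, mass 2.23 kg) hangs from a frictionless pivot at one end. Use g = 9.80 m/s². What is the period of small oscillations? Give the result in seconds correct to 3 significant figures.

For a physical pendulum T = 2π√(I/(mgd)), with d = 0.2825 m from pivot to centre of mass.
I_cm = mL²/12 = 2.23 × 0.565²/12 = 0.05932 kg·m²; I = I_cm + md² = 0.05932 + 2.23 × 0.2825² = 0.2373 kg·m².
T = 2π√(0.2373/(2.23 × 9.80 × 0.2825)) = 1.23 s.

1.23 s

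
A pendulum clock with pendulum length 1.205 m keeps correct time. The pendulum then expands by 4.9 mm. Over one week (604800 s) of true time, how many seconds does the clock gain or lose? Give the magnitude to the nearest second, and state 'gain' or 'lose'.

lose 1226 s

T ∝ √L, so T'/T = √(1.20990/1.205) = 1.00203.
In 604800 s of true time the clock registers 604800/1.00203 = 603574.1 s, so it loses 1226 s.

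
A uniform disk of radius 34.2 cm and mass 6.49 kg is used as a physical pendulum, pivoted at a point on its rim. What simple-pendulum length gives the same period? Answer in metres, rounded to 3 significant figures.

The equivalent simple-pendulum length is L_eq = I/(md), where I is about the pivot and d = 0.3420 m.
I_cm = ½mR² = 0.3795 kg·m², so I = I_cm + md² = 0.3795 + 0.7591 = 1.139 kg·m².
L_eq = 1.139/(6.49 × 0.3420) = 0.513 m.

0.513 m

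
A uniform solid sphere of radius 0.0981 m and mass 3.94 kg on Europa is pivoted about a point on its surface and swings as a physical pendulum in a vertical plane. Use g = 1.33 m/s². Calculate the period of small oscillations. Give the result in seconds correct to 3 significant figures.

I_cm = (2/5)mr² = 0.01517 kg·m². The pivot is at distance d = 0.0981 m from the centre of mass.
By the parallel-axis theorem, I = I_cm + md² = 0.01517 + 0.03792 = 0.05308 kg·m².
T = 2π√(I/(mgd)) = 2π√(0.05308/(3.94 × 1.33 × 0.0981)) = 2.02 s.

2.02 s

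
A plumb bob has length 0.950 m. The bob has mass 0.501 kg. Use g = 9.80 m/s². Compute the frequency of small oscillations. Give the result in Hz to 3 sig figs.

0.511 Hz

T = 2π√(L/g) = 2π√(0.950/9.80) = 1.956 s, so f = 1/T = 0.511 Hz.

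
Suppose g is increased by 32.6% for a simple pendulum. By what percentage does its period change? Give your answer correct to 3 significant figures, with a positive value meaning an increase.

T ∝ 1/√g, so T'/T = 1/√(1.326) = 0.8684.
Percentage change in T = (0.8684 − 1) × 100% = -13.2%.

-13.2%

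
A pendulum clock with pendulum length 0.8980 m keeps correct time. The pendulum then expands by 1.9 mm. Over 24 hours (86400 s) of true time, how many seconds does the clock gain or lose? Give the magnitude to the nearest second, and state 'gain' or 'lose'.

lose 91 s

T ∝ √L, so T'/T = √(0.89990/0.8980) = 1.00106.
In 86400 s of true time the clock registers 86400/1.00106 = 86308.7 s, so it loses 91 s.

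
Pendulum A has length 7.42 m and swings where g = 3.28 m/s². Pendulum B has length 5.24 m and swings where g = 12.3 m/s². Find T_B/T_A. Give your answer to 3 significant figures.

T = 2π√(L/g), so T_B/T_A = √((L_B/g_B)/(L_A/g_A)) = √((5.24/12.3)/(7.42/3.28)) = 0.434.

0.434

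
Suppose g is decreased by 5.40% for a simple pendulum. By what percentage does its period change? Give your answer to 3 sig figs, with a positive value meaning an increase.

T ∝ 1/√g, so T'/T = 1/√(0.9460) = 1.028.
Percentage change in T = (1.028 − 1) × 100% = 2.81%.

2.81%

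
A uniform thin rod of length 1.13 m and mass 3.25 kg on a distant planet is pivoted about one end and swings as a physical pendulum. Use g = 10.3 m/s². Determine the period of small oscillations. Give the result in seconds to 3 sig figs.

1.70 s

For a physical pendulum T = 2π√(I/(mgd)), with d = 0.5650 m from pivot to centre of mass.
I_cm = mL²/12 = 3.25 × 1.13²/12 = 0.3458 kg·m²; I = I_cm + md² = 0.3458 + 3.25 × 0.5650² = 1.383 kg·m².
T = 2π√(1.383/(3.25 × 10.3 × 0.5650)) = 1.70 s.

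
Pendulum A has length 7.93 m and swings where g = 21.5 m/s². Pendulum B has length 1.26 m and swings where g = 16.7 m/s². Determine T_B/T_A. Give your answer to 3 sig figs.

T = 2π√(L/g), so T_B/T_A = √((L_B/g_B)/(L_A/g_A)) = √((1.26/16.7)/(7.93/21.5)) = 0.452.

0.452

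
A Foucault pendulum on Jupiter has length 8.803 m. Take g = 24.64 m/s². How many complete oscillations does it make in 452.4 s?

120

T = 2π√(L/g) = 2π√(8.803/24.64) = 3.7556 s.
Number of complete oscillations = ⌊452.4/3.7556⌋ = ⌊120.46⌋ = 120.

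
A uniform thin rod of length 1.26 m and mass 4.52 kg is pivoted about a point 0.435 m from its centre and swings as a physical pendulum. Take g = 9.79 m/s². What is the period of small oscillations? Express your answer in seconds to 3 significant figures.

For a physical pendulum T = 2π√(I/(mgd)), with d = 0.4350 m from pivot to centre of mass.
I_cm = mL²/12 = 4.52 × 1.26²/12 = 0.5980 kg·m²; I = I_cm + md² = 0.5980 + 4.52 × 0.4350² = 1.453 kg·m².
T = 2π√(1.453/(4.52 × 9.79 × 0.4350)) = 1.73 s.

1.73 s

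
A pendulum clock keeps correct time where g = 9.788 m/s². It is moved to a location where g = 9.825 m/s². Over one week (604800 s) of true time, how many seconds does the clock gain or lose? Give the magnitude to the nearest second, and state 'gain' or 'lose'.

gain 1142 s

The clock's period scales as T ∝ 1/√g, so T'/T = √(9.788/9.825) = 0.998115.
In 604800 s of true time the clock registers 604800/0.998115 = 605942.0 s, so it gains 1142 s.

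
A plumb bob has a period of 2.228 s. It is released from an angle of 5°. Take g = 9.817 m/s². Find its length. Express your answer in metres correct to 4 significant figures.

From T = 2π√(L/g), L = gT²/(4π²) = 9.817 × 2.2280²/(4π²) = 1.234 m.

1.234 m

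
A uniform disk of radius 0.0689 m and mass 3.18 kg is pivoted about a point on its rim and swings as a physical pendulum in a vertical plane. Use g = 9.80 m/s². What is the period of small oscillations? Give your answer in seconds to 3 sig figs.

I_cm = ½mr² = 0.007548 kg·m². The pivot is at distance d = 0.0689 m from the centre of mass.
By the parallel-axis theorem, I = I_cm + md² = 0.007548 + 0.01510 = 0.02264 kg·m².
T = 2π√(I/(mgd)) = 2π√(0.02264/(3.18 × 9.80 × 0.0689)) = 0.645 s.

0.645 s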